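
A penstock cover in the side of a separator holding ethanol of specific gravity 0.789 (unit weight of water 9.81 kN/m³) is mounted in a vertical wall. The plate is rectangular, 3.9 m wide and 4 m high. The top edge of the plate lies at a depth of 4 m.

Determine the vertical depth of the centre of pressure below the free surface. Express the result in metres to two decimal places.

h_p = 6.22 m

γ = 0.789 × 9.81 = 7.74009 kN/m³.
The centroid lies 4/2 = 2 m below the top edge, so the centroid depth is h_c = 4 + 2 = 6 m.
A = 3.9 × 4 = 15.6 m².
Resultant F = γ·h_c·A = 7.74009 × 6 × 15.6 = 724.472 kN.
I_c = b·h³/12 = 3.9 × 4³/12 = 20.8 m⁴.
Centre of pressure: y_p = y_c + I_c/(y_c·A) = 6 + 20.8/(6 × 15.6) = 6 + 0.222222 = 6.22222 m along the plane.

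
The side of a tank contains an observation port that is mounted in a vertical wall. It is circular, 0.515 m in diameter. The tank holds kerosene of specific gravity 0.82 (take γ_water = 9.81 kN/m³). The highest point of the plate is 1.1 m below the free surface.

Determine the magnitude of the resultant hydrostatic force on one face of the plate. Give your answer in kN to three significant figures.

F ≈ 2.27 kN

γ = 0.82 × 9.81 = 8.0442 kN/m³.
The centroid is at the centre, 0.2575 m below the top of the plate, so the centroid depth is h_c = 1.1 + 0.2575 = 1.3575 m.
A = π(0.2575)² = 0.208307 m².
Resultant F = γ·h_c·A = 8.0442 × 1.3575 × 0.208307 = 2.27471 kN.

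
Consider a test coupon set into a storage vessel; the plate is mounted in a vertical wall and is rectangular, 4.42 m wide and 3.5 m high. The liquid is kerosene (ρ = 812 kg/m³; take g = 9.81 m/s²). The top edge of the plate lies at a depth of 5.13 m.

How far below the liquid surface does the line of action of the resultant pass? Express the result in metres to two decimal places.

γ = ρg = 812 × 9.81 / 1000 = 7.96572 kN/m³.
The centroid lies 3.5/2 = 1.75 m below the top edge, so the centroid depth is h_c = 5.13 + 1.75 = 6.88 m.
A = 4.42 × 3.5 = 15.47 m².
Resultant F = γ·h_c·A = 7.96572 × 6.88 × 15.47 = 847.82 kN.
I_c = b·h³/12 = 4.42 × 3.5³/12 = 15.7923 m⁴.
Centre of pressure: y_p = y_c + I_c/(y_c·A) = 6.88 + 15.7923/(6.88 × 15.47) = 6.88 + 0.148377 = 7.02838 m along the plane.

h_p = 7.03 m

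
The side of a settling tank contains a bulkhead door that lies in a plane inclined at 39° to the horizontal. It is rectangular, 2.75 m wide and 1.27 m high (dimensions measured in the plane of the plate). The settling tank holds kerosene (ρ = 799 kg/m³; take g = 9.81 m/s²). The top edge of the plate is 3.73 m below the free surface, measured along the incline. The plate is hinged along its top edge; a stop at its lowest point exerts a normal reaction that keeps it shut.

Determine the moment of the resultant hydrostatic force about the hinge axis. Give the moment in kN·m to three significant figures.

γ = ρg = 799 × 9.81 / 1000 = 7.83819 kN/m³.
Let θ = 39° be the plate's angle to the horizontal; measure y along the incline from where the plane meets the free surface. Vertical depth h = y·sinθ with sinθ = 0.629320.
The centroid lies 1.27/2 = 0.635 m below the top edge, so y_c = 3.73 + 0.635 = 4.365 m and h_c = 4.365 × 0.629320 = 2.74698 m.
A = 2.75 × 1.27 = 3.4925 m².
Resultant F = γ·h_c·A = 7.83819 × 2.74698 × 3.4925 = 75.1982 kN.
I_c = b·h³/12 = 2.75 × 1.27³/12 = 0.469421 m⁴.
Centre of pressure: y_p = y_c + I_c/(y_c·A) = 4.365 + 0.469421/(4.365 × 3.4925) = 4.365 + 0.0307923 = 4.39579 m along the plane.
The resultant acts 0.635 + 0.0307923 = 0.665792 m (along the plate) below the hinge at the top edge, so the moment about the hinge is M = F × 0.665792 = 75.1982 × 0.665792 = 50.0664 kN·m.

M ≈ 50.1 kN·m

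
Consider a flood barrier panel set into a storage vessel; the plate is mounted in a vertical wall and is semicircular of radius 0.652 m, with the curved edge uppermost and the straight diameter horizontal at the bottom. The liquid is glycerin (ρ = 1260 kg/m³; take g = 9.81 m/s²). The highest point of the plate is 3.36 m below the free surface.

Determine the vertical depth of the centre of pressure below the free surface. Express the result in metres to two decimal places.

h_p = 3.74 m

γ = ρg = 1260 × 9.81 / 1000 = 12.3606 kN/m³.
The centroid lies 4r/(3π) = 0.276717 m above the diameter, so r − 4r/(3π) = 0.652 − 0.276717 = 0.375283 m below the topmost point, so the centroid depth is h_c = 3.36 + 0.375283 = 3.73528 m.
A = πr²/2 = π × 0.652²/2 = 0.667752 m².
Resultant F = γ·h_c·A = 12.3606 × 3.73528 × 0.667752 = 30.8303 kN.
I_c = (π/8 − 8/(9π))·r⁴ = 0.109757 × 0.652⁴ = 0.0198346 m⁴.
Centre of pressure: y_p = y_c + I_c/(y_c·A) = 3.73528 + 0.0198346/(3.73528 × 0.667752) = 3.73528 + 0.00795216 = 3.74323 m along the plane.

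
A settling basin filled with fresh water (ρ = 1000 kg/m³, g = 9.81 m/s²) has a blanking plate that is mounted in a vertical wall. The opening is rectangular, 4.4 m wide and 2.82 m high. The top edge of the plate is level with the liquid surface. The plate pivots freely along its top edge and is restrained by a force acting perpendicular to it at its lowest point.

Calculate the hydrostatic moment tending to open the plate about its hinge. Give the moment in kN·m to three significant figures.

γ = ρg = 1000 × 9.81 = 9810 N/m³ = 9.81 kN/m³.
The centroid lies 2.82/2 = 1.41 m below the top edge, so the centroid depth is h_c = 1.41 m.
A = 4.4 × 2.82 = 12.408 m².
Resultant F = γ·h_c·A = 9.81 × 1.41 × 12.408 = 171.629 kN.
I_c = b·h³/12 = 4.4 × 2.82³/12 = 8.22278 m⁴.
Centre of pressure: y_p = y_c + I_c/(y_c·A) = 1.41 + 8.22278/(1.41 × 12.408) = 1.41 + 0.47 = 1.88 m along the plane.
The resultant acts 1.41 + 0.47 = 1.88 m (along the plate) below the hinge at the top edge, so the moment about the hinge is M = F × 1.88 = 171.629 × 1.88 = 322.663 kN·m.

M ≈ 323 kN·m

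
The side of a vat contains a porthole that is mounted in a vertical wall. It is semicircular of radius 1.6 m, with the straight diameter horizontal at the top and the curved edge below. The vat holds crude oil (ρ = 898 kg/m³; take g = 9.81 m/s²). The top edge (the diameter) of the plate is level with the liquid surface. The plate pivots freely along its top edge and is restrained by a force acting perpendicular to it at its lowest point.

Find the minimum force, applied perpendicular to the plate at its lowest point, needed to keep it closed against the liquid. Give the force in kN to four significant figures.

γ = ρg = 898 × 9.81 / 1000 = 8.80938 kN/m³.
The centroid of a semicircle lies 4r/(3π) = 0.679061 m from the diameter, here below the top edge, so the centroid depth is h_c = 0.679061 m.
A = πr²/2 = π × 1.6²/2 = 4.02124 m².
Resultant F = γ·h_c·A = 8.80938 × 0.679061 × 4.02124 = 24.0555 kN.
I_c = (π/8 − 8/(9π))·r⁴ = 0.109757 × 1.6⁴ = 0.719303 m⁴.
Centre of pressure: y_p = y_c + I_c/(y_c·A) = 0.679061 + 0.719303/(0.679061 × 4.02124) = 0.679061 + 0.263417 = 0.942478 m along the plane.
The resultant acts 0.679061 + 0.263417 = 0.942478 m (along the plate) below the hinge at the top edge, so the moment about the hinge is M = F × 0.942478 = 24.0555 × 0.942478 = 22.6718 kN·m.
A normal force at the bottom, 1.6 m from the hinge, must supply this moment: P = 22.6718/1.6 = 14.1699 kN.

P ≈ 14.17 kN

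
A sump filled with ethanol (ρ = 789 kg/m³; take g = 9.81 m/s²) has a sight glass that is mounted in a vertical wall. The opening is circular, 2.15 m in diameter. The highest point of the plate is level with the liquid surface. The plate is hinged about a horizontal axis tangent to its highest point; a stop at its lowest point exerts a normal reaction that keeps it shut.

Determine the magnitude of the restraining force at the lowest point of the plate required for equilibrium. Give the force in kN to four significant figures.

P ≈ 18.88 kN

γ = ρg = 789 × 9.81 / 1000 = 7.74009 kN/m³.
The centroid is at the centre, 1.075 m below the top of the plate, so the centroid depth is h_c = 1.075 m.
A = π(1.075)² = 3.6305 m².
Resultant F = γ·h_c·A = 7.74009 × 1.075 × 3.6305 = 30.2079 kN.
I_c = πr⁴/4 = π × 1.075⁴/4 = 1.04888 m⁴.
Centre of pressure: y_p = y_c + I_c/(y_c·A) = 1.075 + 1.04888/(1.075 × 3.6305) = 1.075 + 0.268752 = 1.34375 m along the plane.
The resultant acts 1.075 + 0.268752 = 1.34375 m (along the plate) below the hinge at the top edge, so the moment about the hinge is M = F × 1.34375 = 30.2079 × 1.34375 = 40.5919 kN·m.
A normal force at the bottom, 2.15 m from the hinge, must supply this moment: P = 40.5919/2.15 = 18.88 kN.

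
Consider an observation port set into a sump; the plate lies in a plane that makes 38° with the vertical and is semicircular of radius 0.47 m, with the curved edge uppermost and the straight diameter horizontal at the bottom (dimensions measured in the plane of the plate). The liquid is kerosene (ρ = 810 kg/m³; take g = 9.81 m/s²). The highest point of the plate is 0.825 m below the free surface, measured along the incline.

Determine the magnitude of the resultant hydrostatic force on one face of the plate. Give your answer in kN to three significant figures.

F ≈ 2.38 kN

γ = ρg = 810 × 9.81 / 1000 = 7.9461 kN/m³.
The plate makes 38° with the vertical, i.e. θ = 90° − 38° = 52° to the horizontal. Measuring y along the incline from the free-surface line, vertical depth h = y·sinθ with sinθ = 0.788011.
The centroid lies 4r/(3π) = 0.199474 m above the diameter, so r − 4r/(3π) = 0.47 − 0.199474 = 0.270526 m below the topmost point, so y_c = 0.825 + 0.270526 = 1.09553 m and h_c = 1.09553 × 0.788011 = 0.86329 m.
A = πr²/2 = π × 0.47²/2 = 0.346989 m².
Resultant F = γ·h_c·A = 7.9461 × 0.86329 × 0.346989 = 2.38027 kN.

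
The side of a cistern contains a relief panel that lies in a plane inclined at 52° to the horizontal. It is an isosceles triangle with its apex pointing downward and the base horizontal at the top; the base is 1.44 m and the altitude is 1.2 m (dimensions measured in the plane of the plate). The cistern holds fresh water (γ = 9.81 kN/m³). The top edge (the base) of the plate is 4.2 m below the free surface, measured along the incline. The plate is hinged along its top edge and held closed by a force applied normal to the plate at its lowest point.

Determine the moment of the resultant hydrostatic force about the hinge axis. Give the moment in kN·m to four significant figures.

γ = 9.81 kN/m³.
Let θ = 52° be the plate's angle to the horizontal; measure y along the incline from where the plane meets the free surface. Vertical depth h = y·sinθ with sinθ = 0.788011.
With the apex down, the centroid sits h/3 = 1.2/3 = 0.4 m below the base (the top edge), so y_c = 4.2 + 0.4 = 4.6 m and h_c = 4.6 × 0.788011 = 3.62485 m.
A = ½ × 1.44 × 1.2 = 0.864 m².
Resultant F = γ·h_c·A = 9.81 × 3.62485 × 0.864 = 30.7236 kN.
I_c = b·h³/36 = 1.44 × 1.2³/36 = 0.06912 m⁴.
Centre of pressure: y_p = y_c + I_c/(y_c·A) = 4.6 + 0.06912/(4.6 × 0.864) = 4.6 + 0.0173913 = 4.61739 m along the plane.
The resultant acts 0.4 + 0.0173913 = 0.417391 m (along the plate) below the hinge at the top edge, so the moment about the hinge is M = F × 0.417391 = 30.7236 × 0.417391 = 12.8238 kN·m.

M ≈ 12.82 kN·m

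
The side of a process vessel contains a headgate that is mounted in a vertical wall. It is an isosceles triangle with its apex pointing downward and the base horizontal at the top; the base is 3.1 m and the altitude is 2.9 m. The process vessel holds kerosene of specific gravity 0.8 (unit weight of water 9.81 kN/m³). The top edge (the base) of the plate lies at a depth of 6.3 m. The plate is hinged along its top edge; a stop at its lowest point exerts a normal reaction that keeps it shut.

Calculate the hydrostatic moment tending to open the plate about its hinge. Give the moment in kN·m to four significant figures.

M ≈ 264.3 kN·m

γ = 0.8 × 9.81 = 7.848 kN/m³.
With the apex down, the centroid sits h/3 = 2.9/3 = 0.966667 m below the base (the top edge), so the centroid depth is h_c = 6.3 + 0.966667 = 7.26667 m.
A = ½ × 3.1 × 2.9 = 4.495 m².
Resultant F = γ·h_c·A = 7.848 × 7.26667 × 4.495 = 256.345 kN.
I_c = b·h³/36 = 3.1 × 2.9³/36 = 2.10016 m⁴.
Centre of pressure: y_p = y_c + I_c/(y_c·A) = 7.26667 + 2.10016/(7.26667 × 4.495) = 7.26667 + 0.0642965 = 7.33097 m along the plane.
The resultant acts 0.966667 + 0.0642965 = 1.03096 m (along the plate) below the hinge at the top edge, so the moment about the hinge is M = F × 1.03096 = 256.345 × 1.03096 = 264.281 kN·m.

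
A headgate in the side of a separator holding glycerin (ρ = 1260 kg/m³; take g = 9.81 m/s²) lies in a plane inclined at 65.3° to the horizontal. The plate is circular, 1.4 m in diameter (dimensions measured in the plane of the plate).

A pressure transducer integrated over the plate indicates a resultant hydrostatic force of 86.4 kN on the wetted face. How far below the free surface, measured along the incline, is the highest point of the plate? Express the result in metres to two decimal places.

y_top ≈ 4.30 m

γ = ρg = 1260 × 9.81 / 1000 = 12.3606 kN/m³.
A = π(0.7)² = 1.53938 m².
From F = γ·h_c·A, the centroid depth is h_c = 86.4/(12.3606 × 1.53938) = 4.54076 m.
Let θ = 65.3° be the plate's angle to the horizontal; measure y along the incline from where the plane meets the free surface. Vertical depth h = y·sinθ with sinθ = 0.908508.
Along the incline, y_c = h_c/sinθ = 4.54076/0.908508 = 4.99804 m.
The centroid is at the centre, 0.7 m below the top of the plate, so the highest point sits at y_top = 4.99804 − 0.7 = 4.29804 m along the incline.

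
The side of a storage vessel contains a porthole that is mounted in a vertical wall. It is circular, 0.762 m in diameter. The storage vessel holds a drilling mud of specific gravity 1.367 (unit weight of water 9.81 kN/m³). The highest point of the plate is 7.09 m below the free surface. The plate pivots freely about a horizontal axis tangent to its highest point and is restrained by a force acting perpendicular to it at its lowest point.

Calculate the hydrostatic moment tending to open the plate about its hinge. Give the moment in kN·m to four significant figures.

γ = 1.367 × 9.81 = 13.41027 kN/m³.
The centroid is at the centre, 0.381 m below the top of the plate, so the centroid depth is h_c = 7.09 + 0.381 = 7.471 m.
A = π(0.381)² = 0.456037 m².
Resultant F = γ·h_c·A = 13.41027 × 7.471 × 0.456037 = 45.6895 kN.
I_c = πr⁴/4 = π × 0.381⁴/4 = 0.0165497 m⁴.
Centre of pressure: y_p = y_c + I_c/(y_c·A) = 7.471 + 0.0165497/(7.471 × 0.456037) = 7.471 + 0.00485748 = 7.47586 m along the plane.
The resultant acts 0.381 + 0.00485748 = 0.385857 m (along the plate) below the hinge at the top edge, so the moment about the hinge is M = F × 0.385857 = 45.6895 × 0.385857 = 17.6296 kN·m.

M ≈ 17.63 kN·m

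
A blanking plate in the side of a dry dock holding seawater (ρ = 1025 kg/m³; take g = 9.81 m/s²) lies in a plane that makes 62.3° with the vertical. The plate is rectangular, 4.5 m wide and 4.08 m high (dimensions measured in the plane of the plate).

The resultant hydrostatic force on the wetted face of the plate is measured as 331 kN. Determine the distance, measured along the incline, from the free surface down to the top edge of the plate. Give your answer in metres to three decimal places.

y_top ≈ 1.817 m

γ = ρg = 1025 × 9.81 / 1000 = 10.05525 kN/m³.
A = 4.5 × 4.08 = 18.36 m².
From F = γ·h_c·A, the centroid depth is h_c = 331/(10.05525 × 18.36) = 1.79293 m.
The plate makes 62.3° with the vertical, i.e. θ = 90° − 62.3° = 27.7° to the horizontal. Measuring y along the incline from the free-surface line, vertical depth h = y·sinθ with sinθ = 0.464842.
Along the incline, y_c = h_c/sinθ = 1.79293/0.464842 = 3.85707 m.
The centroid lies 4.08/2 = 2.04 m below the top edge, so the top edge sits at y_top = 3.85707 − 2.04 = 1.81707 m along the incline.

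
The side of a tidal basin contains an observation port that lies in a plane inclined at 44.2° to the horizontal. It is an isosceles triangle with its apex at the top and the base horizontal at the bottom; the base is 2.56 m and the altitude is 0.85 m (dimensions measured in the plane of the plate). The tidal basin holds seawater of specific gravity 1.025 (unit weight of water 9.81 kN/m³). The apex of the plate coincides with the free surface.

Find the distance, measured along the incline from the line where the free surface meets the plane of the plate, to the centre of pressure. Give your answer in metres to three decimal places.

y_p = 0.638 m

γ = 1.025 × 9.81 = 10.05525 kN/m³.
Let θ = 44.2° be the plate's angle to the horizontal; measure y along the incline from where the plane meets the free surface. Vertical depth h = y·sinθ with sinθ = 0.697165.
With the apex up, the centroid sits 2h/3 = 2 × 0.85/3 = 0.566667 m below the apex, so y_c = 0.566667 m and h_c = 0.566667 × 0.697165 = 0.39506 m.
A = ½ × 2.56 × 0.85 = 1.088 m².
Resultant F = γ·h_c·A = 10.05525 × 0.39506 × 1.088 = 4.322 kN.
I_c = b·h³/36 = 2.56 × 0.85³/36 = 0.0436711 m⁴.
Centre of pressure: y_p = y_c + I_c/(y_c·A) = 0.566667 + 0.0436711/(0.566667 × 1.088) = 0.566667 + 0.0708333 = 0.6375 m along the plane.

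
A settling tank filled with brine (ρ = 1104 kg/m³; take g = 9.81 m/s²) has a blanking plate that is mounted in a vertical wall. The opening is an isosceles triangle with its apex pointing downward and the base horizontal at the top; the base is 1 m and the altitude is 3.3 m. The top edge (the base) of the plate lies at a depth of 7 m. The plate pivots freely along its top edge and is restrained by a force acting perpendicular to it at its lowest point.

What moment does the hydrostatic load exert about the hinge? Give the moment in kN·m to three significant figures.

γ = ρg = 1104 × 9.81 / 1000 = 10.83024 kN/m³.
With the apex down, the centroid sits h/3 = 3.3/3 = 1.1 m below the base (the top edge), so the centroid depth is h_c = 7 + 1.1 = 8.1 m.
A = ½ × 1 × 3.3 = 1.65 m².
Resultant F = γ·h_c·A = 10.83024 × 8.1 × 1.65 = 144.746 kN.
I_c = b·h³/36 = 1 × 3.3³/36 = 0.99825 m⁴.
Centre of pressure: y_p = y_c + I_c/(y_c·A) = 8.1 + 0.99825/(8.1 × 1.65) = 8.1 + 0.0746914 = 8.17469 m along the plane.
The resultant acts 1.1 + 0.0746914 = 1.17469 m (along the plate) below the hinge at the top edge, so the moment about the hinge is M = F × 1.17469 = 144.746 × 1.17469 = 170.032 kN·m.

M ≈ 170 kN·m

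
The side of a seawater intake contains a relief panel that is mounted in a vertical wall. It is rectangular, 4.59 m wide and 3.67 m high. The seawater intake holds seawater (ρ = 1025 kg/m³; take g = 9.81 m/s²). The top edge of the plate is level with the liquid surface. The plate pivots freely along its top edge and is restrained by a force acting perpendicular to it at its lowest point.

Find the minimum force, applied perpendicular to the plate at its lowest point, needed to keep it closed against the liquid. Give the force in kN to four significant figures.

γ = ρg = 1025 × 9.81 / 1000 = 10.05525 kN/m³.
The centroid lies 3.67/2 = 1.835 m below the top edge, so the centroid depth is h_c = 1.835 m.
A = 4.59 × 3.67 = 16.8453 m².
Resultant F = γ·h_c·A = 10.05525 × 1.835 × 16.8453 = 310.819 kN.
I_c = b·h³/12 = 4.59 × 3.67³/12 = 18.9073 m⁴.
Centre of pressure: y_p = y_c + I_c/(y_c·A) = 1.835 + 18.9073/(1.835 × 16.8453) = 1.835 + 0.611667 = 2.44667 m along the plane.
The resultant acts 1.835 + 0.611667 = 2.44667 m (along the plate) below the hinge at the top edge, so the moment about the hinge is M = F × 2.44667 = 310.819 × 2.44667 = 760.472 kN·m.
A normal force at the bottom, 3.67 m from the hinge, must supply this moment: P = 760.472/3.67 = 207.213 kN.

P ≈ 207.2 kN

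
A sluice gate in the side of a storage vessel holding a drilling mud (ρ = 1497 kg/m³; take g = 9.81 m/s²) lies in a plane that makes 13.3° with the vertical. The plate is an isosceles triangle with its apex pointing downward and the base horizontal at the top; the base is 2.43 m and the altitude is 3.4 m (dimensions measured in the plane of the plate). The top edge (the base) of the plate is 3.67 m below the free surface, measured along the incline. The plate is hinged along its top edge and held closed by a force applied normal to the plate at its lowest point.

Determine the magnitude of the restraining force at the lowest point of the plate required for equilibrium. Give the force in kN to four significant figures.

P ≈ 105.7 kN

γ = ρg = 1497 × 9.81 / 1000 = 14.68557 kN/m³.
The plate makes 13.3° with the vertical, i.e. θ = 90° − 13.3° = 76.7° to the horizontal. Measuring y along the incline from the free-surface line, vertical depth h = y·sinθ with sinθ = 0.973179.
With the apex down, the centroid sits h/3 = 3.4/3 = 1.13333 m below the base (the top edge), so y_c = 3.67 + 1.13333 = 4.80333 m and h_c = 4.80333 × 0.973179 = 4.6745 m.
A = ½ × 2.43 × 3.4 = 4.131 m².
Resultant F = γ·h_c·A = 14.68557 × 4.6745 × 4.131 = 283.584 kN.
I_c = b·h³/36 = 2.43 × 3.4³/36 = 2.65302 m⁴.
Centre of pressure: y_p = y_c + I_c/(y_c·A) = 4.80333 + 2.65302/(4.80333 × 4.131) = 4.80333 + 0.133704 = 4.93703 m along the plane.
The resultant acts 1.13333 + 0.133704 = 1.26703 m (along the plate) below the hinge at the top edge, so the moment about the hinge is M = F × 1.26703 = 283.584 × 1.26703 = 359.309 kN·m.
A normal force at the bottom, 3.4 m from the hinge, must supply this moment: P = 359.309/3.4 = 105.679 kN.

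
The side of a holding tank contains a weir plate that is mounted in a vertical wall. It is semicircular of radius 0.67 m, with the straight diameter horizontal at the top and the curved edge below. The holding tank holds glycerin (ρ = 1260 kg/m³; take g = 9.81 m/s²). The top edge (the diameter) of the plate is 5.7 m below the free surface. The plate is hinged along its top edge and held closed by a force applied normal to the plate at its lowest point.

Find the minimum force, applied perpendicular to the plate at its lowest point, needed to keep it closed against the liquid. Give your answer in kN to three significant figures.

P ≈ 22.5 kN

γ = ρg = 1260 × 9.81 / 1000 = 12.3606 kN/m³.
The centroid of a semicircle lies 4r/(3π) = 0.284357 m from the diameter, here below the top edge, so the centroid depth is h_c = 5.7 + 0.284357 = 5.98436 m.
A = πr²/2 = π × 0.67²/2 = 0.70513 m².
Resultant F = γ·h_c·A = 12.3606 × 5.98436 × 0.70513 = 52.1587 kN.
I_c = (π/8 − 8/(9π))·r⁴ = 0.109757 × 0.67⁴ = 0.0221173 m⁴.
Centre of pressure: y_p = y_c + I_c/(y_c·A) = 5.98436 + 0.0221173/(5.98436 × 0.70513) = 5.98436 + 0.00524137 = 5.9896 m along the plane.
The resultant acts 0.284357 + 0.00524137 = 0.289598 m (along the plate) below the hinge at the top edge, so the moment about the hinge is M = F × 0.289598 = 52.1587 × 0.289598 = 15.1051 kN·m.
A normal force at the bottom, 0.67 m from the hinge, must supply this moment: P = 15.1051/0.67 = 22.5449 kN.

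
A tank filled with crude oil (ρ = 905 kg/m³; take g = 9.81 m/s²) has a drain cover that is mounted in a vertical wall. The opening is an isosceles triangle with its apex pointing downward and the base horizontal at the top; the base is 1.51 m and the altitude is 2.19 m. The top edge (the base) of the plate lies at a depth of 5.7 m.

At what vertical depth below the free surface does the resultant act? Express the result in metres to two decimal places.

γ = ρg = 905 × 9.81 / 1000 = 8.87805 kN/m³.
With the apex down, the centroid sits h/3 = 2.19/3 = 0.73 m below the base (the top edge), so the centroid depth is h_c = 5.7 + 0.73 = 6.43 m.
A = ½ × 1.51 × 2.19 = 1.65345 m².
Resultant F = γ·h_c·A = 8.87805 × 6.43 × 1.65345 = 94.3886 kN.
I_c = b·h³/36 = 1.51 × 2.19³/36 = 0.440562 m⁴.
Centre of pressure: y_p = y_c + I_c/(y_c·A) = 6.43 + 0.440562/(6.43 × 1.65345) = 6.43 + 0.0414386 = 6.47144 m along the plane.

h_p = 6.47 m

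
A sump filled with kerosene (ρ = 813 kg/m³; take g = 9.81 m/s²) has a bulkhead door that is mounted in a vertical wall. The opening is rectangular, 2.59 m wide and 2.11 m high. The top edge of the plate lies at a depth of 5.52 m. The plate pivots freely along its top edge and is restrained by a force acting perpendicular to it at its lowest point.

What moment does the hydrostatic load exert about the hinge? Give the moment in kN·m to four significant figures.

M ≈ 318.5 kN·m

γ = ρg = 813 × 9.81 / 1000 = 7.97553 kN/m³.
The centroid lies 2.11/2 = 1.055 m below the top edge, so the centroid depth is h_c = 5.52 + 1.055 = 6.575 m.
A = 2.59 × 2.11 = 5.4649 m².
Resultant F = γ·h_c·A = 7.97553 × 6.575 × 5.4649 = 286.574 kN.
I_c = b·h³/12 = 2.59 × 2.11³/12 = 2.02752 m⁴.
Centre of pressure: y_p = y_c + I_c/(y_c·A) = 6.575 + 2.02752/(6.575 × 5.4649) = 6.575 + 0.056427 = 6.63143 m along the plane.
The resultant acts 1.055 + 0.056427 = 1.11143 m (along the plate) below the hinge at the top edge, so the moment about the hinge is M = F × 1.11143 = 286.574 × 1.11143 = 318.507 kN·m.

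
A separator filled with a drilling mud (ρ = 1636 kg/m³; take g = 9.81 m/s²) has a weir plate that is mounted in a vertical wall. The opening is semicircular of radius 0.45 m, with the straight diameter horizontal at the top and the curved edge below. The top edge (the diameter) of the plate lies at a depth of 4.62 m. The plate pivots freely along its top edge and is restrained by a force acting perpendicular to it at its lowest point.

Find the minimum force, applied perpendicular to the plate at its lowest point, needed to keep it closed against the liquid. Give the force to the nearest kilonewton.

γ = ρg = 1636 × 9.81 / 1000 = 16.04916 kN/m³.
The centroid of a semicircle lies 4r/(3π) = 0.190986 m from the diameter, here below the top edge, so the centroid depth is h_c = 4.62 + 0.190986 = 4.81099 m.
A = πr²/2 = π × 0.45²/2 = 0.318086 m².
Resultant F = γ·h_c·A = 16.04916 × 4.81099 × 0.318086 = 24.5602 kN.
I_c = (π/8 − 8/(9π))·r⁴ = 0.109757 × 0.45⁴ = 0.00450072 m⁴.
Centre of pressure: y_p = y_c + I_c/(y_c·A) = 4.81099 + 0.00450072/(4.81099 × 0.318086) = 4.81099 + 0.00294105 = 4.81393 m along the plane.
The resultant acts 0.190986 + 0.00294105 = 0.193927 m (along the plate) below the hinge at the top edge, so the moment about the hinge is M = F × 0.193927 = 24.5602 × 0.193927 = 4.76289 kN·m.
A normal force at the bottom, 0.45 m from the hinge, must supply this moment: P = 4.76289/0.45 = 10.5842 kN.

P ≈ 11 kN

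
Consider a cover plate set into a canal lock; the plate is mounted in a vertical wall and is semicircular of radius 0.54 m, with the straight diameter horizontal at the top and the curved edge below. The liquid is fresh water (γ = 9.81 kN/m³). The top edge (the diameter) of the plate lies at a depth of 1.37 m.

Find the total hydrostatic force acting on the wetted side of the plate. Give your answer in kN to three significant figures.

F ≈ 7.19 kN

γ = 9.81 kN/m³.
The centroid of a semicircle lies 4r/(3π) = 0.229183 m from the diameter, here below the top edge, so the centroid depth is h_c = 1.37 + 0.229183 = 1.59918 m.
A = πr²/2 = π × 0.54²/2 = 0.458044 m².
Resultant F = γ·h_c·A = 9.81 × 1.59918 × 0.458044 = 7.18577 kN.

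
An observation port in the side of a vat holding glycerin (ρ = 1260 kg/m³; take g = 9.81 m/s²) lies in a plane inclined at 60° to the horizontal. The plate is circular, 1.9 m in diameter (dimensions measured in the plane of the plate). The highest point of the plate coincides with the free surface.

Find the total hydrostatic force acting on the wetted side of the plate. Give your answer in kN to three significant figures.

γ = ρg = 1260 × 9.81 / 1000 = 12.3606 kN/m³.
Let θ = 60° be the plate's angle to the horizontal; measure y along the incline from where the plane meets the free surface. Vertical depth h = y·sinθ with sinθ = 0.866025.
The centroid is at the centre, 0.95 m below the top of the plate, so y_c = 0.95 m and h_c = 0.95 × 0.866025 = 0.822724 m.
A = π(0.95)² = 2.83529 m².
Resultant F = γ·h_c·A = 12.3606 × 0.822724 × 2.83529 = 28.8331 kN.

F ≈ 28.8 kN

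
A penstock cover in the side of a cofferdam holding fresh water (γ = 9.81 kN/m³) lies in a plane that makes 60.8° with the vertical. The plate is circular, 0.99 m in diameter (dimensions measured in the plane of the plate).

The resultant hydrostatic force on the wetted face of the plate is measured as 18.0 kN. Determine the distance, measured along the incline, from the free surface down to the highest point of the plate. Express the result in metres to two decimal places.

γ = 9.81 kN/m³.
A = π(0.495)² = 0.769769 m².
From F = γ·h_c·A, the centroid depth is h_c = 18.0/(9.81 × 0.769769) = 2.38365 m.
The plate makes 60.8° with the vertical, i.e. θ = 90° − 60.8° = 29.2° to the horizontal. Measuring y along the incline from the free-surface line, vertical depth h = y·sinθ with sinθ = 0.487860.
Along the incline, y_c = h_c/sinθ = 2.38365/0.487860 = 4.88593 m.
The centroid is at the centre, 0.495 m below the top of the plate, so the highest point sits at y_top = 4.88593 − 0.495 = 4.39093 m along the incline.

y_top ≈ 4.39 m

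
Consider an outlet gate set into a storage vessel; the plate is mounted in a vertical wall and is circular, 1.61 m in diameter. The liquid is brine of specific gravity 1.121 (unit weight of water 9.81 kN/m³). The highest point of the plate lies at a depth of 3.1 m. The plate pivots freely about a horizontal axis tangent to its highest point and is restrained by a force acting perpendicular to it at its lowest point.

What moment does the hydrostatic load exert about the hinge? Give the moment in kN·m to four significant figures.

γ = 1.121 × 9.81 = 10.99701 kN/m³.
The centroid is at the centre, 0.805 m below the top of the plate, so the centroid depth is h_c = 3.1 + 0.805 = 3.905 m.
A = π(0.805)² = 2.03583 m².
Resultant F = γ·h_c·A = 10.99701 × 3.905 × 2.03583 = 87.4253 kN.
I_c = πr⁴/4 = π × 0.805⁴/4 = 0.329817 m⁴.
Centre of pressure: y_p = y_c + I_c/(y_c·A) = 3.905 + 0.329817/(3.905 × 2.03583) = 3.905 + 0.0414869 = 3.94649 m along the plane.
The resultant acts 0.805 + 0.0414869 = 0.846487 m (along the plate) below the hinge at the top edge, so the moment about the hinge is M = F × 0.846487 = 87.4253 × 0.846487 = 74.0044 kN·m.

M ≈ 74.00 kN·m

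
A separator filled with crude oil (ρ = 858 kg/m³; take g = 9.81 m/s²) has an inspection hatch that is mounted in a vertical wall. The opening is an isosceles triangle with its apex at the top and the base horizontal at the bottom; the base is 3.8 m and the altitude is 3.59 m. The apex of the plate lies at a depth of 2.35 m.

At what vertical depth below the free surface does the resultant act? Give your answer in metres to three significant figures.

γ = ρg = 858 × 9.81 / 1000 = 8.41698 kN/m³.
With the apex up, the centroid sits 2h/3 = 2 × 3.59/3 = 2.39333 m below the apex, so the centroid depth is h_c = 2.35 + 2.39333 = 4.74333 m.
A = ½ × 3.8 × 3.59 = 6.821 m².
Resultant F = γ·h_c·A = 8.41698 × 4.74333 × 6.821 = 272.325 kN.
I_c = b·h³/36 = 3.8 × 3.59³/36 = 4.88387 m⁴.
Centre of pressure: y_p = y_c + I_c/(y_c·A) = 4.74333 + 4.88387/(4.74333 × 6.821) = 4.74333 + 0.15095 = 4.89428 m along the plane.

h_p = 4.89 m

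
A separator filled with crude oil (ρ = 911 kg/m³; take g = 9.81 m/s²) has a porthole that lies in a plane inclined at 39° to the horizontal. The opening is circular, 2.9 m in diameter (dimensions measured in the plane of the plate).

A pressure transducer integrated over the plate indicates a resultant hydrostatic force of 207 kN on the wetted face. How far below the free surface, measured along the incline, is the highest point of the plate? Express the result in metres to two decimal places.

γ = ρg = 911 × 9.81 / 1000 = 8.93691 kN/m³.
A = π(1.45)² = 6.6052 m².
From F = γ·h_c·A, the centroid depth is h_c = 207/(8.93691 × 6.6052) = 3.50669 m.
Let θ = 39° be the plate's angle to the horizontal; measure y along the incline from where the plane meets the free surface. Vertical depth h = y·sinθ with sinθ = 0.629320.
Along the incline, y_c = h_c/sinθ = 3.50669/0.629320 = 5.57219 m.
The centroid is at the centre, 1.45 m below the top of the plate, so the highest point sits at y_top = 5.57219 − 1.45 = 4.12219 m along the incline.

y_top ≈ 4.12 m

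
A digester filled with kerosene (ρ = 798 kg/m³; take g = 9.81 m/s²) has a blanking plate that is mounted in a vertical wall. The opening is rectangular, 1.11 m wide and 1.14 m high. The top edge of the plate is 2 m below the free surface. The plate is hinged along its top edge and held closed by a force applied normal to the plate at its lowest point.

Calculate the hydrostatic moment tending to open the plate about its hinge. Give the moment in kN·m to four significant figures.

γ = ρg = 798 × 9.81 / 1000 = 7.82838 kN/m³.
The centroid lies 1.14/2 = 0.57 m below the top edge, so the centroid depth is h_c = 2 + 0.57 = 2.57 m.
A = 1.11 × 1.14 = 1.2654 m².
Resultant F = γ·h_c·A = 7.82838 × 2.57 × 1.2654 = 25.4585 kN.
I_c = b·h³/12 = 1.11 × 1.14³/12 = 0.137043 m⁴.
Centre of pressure: y_p = y_c + I_c/(y_c·A) = 2.57 + 0.137043/(2.57 × 1.2654) = 2.57 + 0.0421401 = 2.61214 m along the plane.
The resultant acts 0.57 + 0.0421401 = 0.61214 m (along the plate) below the hinge at the top edge, so the moment about the hinge is M = F × 0.61214 = 25.4585 × 0.61214 = 15.5842 kN·m.

M ≈ 15.58 kN·m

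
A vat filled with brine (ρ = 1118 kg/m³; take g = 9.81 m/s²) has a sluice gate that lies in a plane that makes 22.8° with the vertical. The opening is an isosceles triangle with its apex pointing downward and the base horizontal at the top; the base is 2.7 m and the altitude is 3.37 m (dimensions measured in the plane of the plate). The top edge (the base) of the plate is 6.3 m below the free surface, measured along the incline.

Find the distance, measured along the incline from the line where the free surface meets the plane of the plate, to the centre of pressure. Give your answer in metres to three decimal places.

γ = ρg = 1118 × 9.81 / 1000 = 10.96758 kN/m³.
The plate makes 22.8° with the vertical, i.e. θ = 90° − 22.8° = 67.2° to the horizontal. Measuring y along the incline from the free-surface line, vertical depth h = y·sinθ with sinθ = 0.921863.
With the apex down, the centroid sits h/3 = 3.37/3 = 1.12333 m below the base (the top edge), so y_c = 6.3 + 1.12333 = 7.42333 m and h_c = 7.42333 × 0.921863 = 6.84329 m.
A = ½ × 2.7 × 3.37 = 4.5495 m².
Resultant F = γ·h_c·A = 10.96758 × 6.84329 × 4.5495 = 341.46 kN.
I_c = b·h³/36 = 2.7 × 3.37³/36 = 2.87046 m⁴.
Centre of pressure: y_p = y_c + I_c/(y_c·A) = 7.42333 + 2.87046/(7.42333 × 4.5495) = 7.42333 + 0.0849942 = 7.50832 m along the plane.

y_p = 7.508 m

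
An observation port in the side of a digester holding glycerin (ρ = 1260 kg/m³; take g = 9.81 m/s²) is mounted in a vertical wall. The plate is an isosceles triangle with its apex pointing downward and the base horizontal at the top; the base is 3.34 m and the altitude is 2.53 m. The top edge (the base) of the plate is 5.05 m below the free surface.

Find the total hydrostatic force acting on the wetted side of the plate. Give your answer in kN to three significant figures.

γ = ρg = 1260 × 9.81 / 1000 = 12.3606 kN/m³.
With the apex down, the centroid sits h/3 = 2.53/3 = 0.843333 m below the base (the top edge), so the centroid depth is h_c = 5.05 + 0.843333 = 5.89333 m.
A = ½ × 3.34 × 2.53 = 4.2251 m².
Resultant F = γ·h_c·A = 12.3606 × 5.89333 × 4.2251 = 307.778 kN.

F ≈ 308 kN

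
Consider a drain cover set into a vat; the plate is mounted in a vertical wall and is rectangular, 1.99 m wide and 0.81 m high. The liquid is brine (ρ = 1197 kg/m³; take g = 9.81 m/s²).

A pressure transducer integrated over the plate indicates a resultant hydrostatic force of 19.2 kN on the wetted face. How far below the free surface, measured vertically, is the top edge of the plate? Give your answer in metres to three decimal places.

γ = ρg = 1197 × 9.81 / 1000 = 11.74257 kN/m³.
A = 1.99 × 0.81 = 1.6119 m².
From F = γ·h_c·A, the centroid depth is h_c = 19.2/(11.74257 × 1.6119) = 1.01438 m.
The centroid lies 0.81/2 = 0.405 m below the top edge, so the top edge sits at h_top = 1.01438 − 0.405 = 0.60938 m below the surface.

d_top ≈ 0.609 m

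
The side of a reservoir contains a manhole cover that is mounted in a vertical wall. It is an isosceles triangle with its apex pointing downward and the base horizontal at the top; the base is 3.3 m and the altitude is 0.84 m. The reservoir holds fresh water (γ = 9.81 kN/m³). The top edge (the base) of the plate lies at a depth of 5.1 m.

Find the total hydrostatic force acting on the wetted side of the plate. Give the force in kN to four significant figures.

F ≈ 73.15 kN

γ = 9.81 kN/m³.
With the apex down, the centroid sits h/3 = 0.84/3 = 0.28 m below the base (the top edge), so the centroid depth is h_c = 5.1 + 0.28 = 5.38 m.
A = ½ × 3.3 × 0.84 = 1.386 m².
Resultant F = γ·h_c·A = 9.81 × 5.38 × 1.386 = 73.15 kN.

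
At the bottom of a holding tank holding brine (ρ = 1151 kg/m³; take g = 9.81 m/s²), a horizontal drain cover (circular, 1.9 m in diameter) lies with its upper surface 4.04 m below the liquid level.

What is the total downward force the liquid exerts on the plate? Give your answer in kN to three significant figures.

F ≈ 129 kN

γ = ρg = 1151 × 9.81 / 1000 = 11.29131 kN/m³.
The plate is horizontal, so pressure is uniform at p = γ·h = 11.29131 × 4.04 = 45.6169 kN/m².
A = π(0.95)² = 2.83529 m².
F = p·A = 45.6169 × 2.83529 = 129.337 kN.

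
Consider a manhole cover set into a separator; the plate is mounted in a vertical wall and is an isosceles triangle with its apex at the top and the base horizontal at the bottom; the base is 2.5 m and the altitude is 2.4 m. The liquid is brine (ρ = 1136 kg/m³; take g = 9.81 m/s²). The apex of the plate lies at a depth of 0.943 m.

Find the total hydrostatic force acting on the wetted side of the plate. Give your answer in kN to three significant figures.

F ≈ 85.0 kN

γ = ρg = 1136 × 9.81 / 1000 = 11.14416 kN/m³.
With the apex up, the centroid sits 2h/3 = 2 × 2.4/3 = 1.6 m below the apex, so the centroid depth is h_c = 0.943 + 1.6 = 2.543 m.
A = ½ × 2.5 × 2.4 = 3 m².
Resultant F = γ·h_c·A = 11.14416 × 2.543 × 3 = 85.0188 kN.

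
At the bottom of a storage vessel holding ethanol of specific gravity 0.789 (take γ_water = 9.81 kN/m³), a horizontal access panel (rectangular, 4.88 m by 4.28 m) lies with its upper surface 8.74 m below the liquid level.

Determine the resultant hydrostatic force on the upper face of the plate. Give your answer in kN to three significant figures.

γ = 0.789 × 9.81 = 7.74009 kN/m³.
The plate is horizontal, so pressure is uniform at p = γ·h = 7.74009 × 8.74 = 67.6484 kN/m².
A = 4.88 × 4.28 = 20.8864 m².
F = p·A = 67.6484 × 20.8864 = 1412.93 kN.

F ≈ 1410 kN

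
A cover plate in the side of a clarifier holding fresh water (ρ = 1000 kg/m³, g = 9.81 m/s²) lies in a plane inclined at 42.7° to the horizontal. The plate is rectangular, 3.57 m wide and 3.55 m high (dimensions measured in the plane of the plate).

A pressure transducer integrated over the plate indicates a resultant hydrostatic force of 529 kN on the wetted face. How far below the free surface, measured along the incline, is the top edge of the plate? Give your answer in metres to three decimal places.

γ = ρg = 1000 × 9.81 = 9810 N/m³ = 9.81 kN/m³.
A = 3.57 × 3.55 = 12.6735 m².
From F = γ·h_c·A, the centroid depth is h_c = 529/(9.81 × 12.6735) = 4.25491 m.
Let θ = 42.7° be the plate's angle to the horizontal; measure y along the incline from where the plane meets the free surface. Vertical depth h = y·sinθ with sinθ = 0.678160.
Along the incline, y_c = h_c/sinθ = 4.25491/0.678160 = 6.2742 m.
The centroid lies 3.55/2 = 1.775 m below the top edge, so the top edge sits at y_top = 6.2742 − 1.775 = 4.4992 m along the incline.

y_top ≈ 4.499 m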